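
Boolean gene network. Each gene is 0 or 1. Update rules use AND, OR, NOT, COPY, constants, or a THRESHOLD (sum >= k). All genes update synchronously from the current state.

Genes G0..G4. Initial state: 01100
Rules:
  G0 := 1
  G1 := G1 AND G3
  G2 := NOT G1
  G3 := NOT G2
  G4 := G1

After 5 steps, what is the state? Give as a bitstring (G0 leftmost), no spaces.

Step 1: G0=1(const) G1=G1&G3=1&0=0 G2=NOT G1=NOT 1=0 G3=NOT G2=NOT 1=0 G4=G1=1 -> 10001
Step 2: G0=1(const) G1=G1&G3=0&0=0 G2=NOT G1=NOT 0=1 G3=NOT G2=NOT 0=1 G4=G1=0 -> 10110
Step 3: G0=1(const) G1=G1&G3=0&1=0 G2=NOT G1=NOT 0=1 G3=NOT G2=NOT 1=0 G4=G1=0 -> 10100
Step 4: G0=1(const) G1=G1&G3=0&0=0 G2=NOT G1=NOT 0=1 G3=NOT G2=NOT 1=0 G4=G1=0 -> 10100
Step 5: G0=1(const) G1=G1&G3=0&0=0 G2=NOT G1=NOT 0=1 G3=NOT G2=NOT 1=0 G4=G1=0 -> 10100

10100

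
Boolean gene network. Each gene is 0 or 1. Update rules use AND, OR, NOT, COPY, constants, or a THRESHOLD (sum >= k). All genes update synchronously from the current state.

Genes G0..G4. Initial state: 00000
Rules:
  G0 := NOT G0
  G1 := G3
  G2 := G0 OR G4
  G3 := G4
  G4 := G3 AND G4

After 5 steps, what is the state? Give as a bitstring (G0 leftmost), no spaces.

Step 1: G0=NOT G0=NOT 0=1 G1=G3=0 G2=G0|G4=0|0=0 G3=G4=0 G4=G3&G4=0&0=0 -> 10000
Step 2: G0=NOT G0=NOT 1=0 G1=G3=0 G2=G0|G4=1|0=1 G3=G4=0 G4=G3&G4=0&0=0 -> 00100
Step 3: G0=NOT G0=NOT 0=1 G1=G3=0 G2=G0|G4=0|0=0 G3=G4=0 G4=G3&G4=0&0=0 -> 10000
Step 4: G0=NOT G0=NOT 1=0 G1=G3=0 G2=G0|G4=1|0=1 G3=G4=0 G4=G3&G4=0&0=0 -> 00100
Step 5: G0=NOT G0=NOT 0=1 G1=G3=0 G2=G0|G4=0|0=0 G3=G4=0 G4=G3&G4=0&0=0 -> 10000

10000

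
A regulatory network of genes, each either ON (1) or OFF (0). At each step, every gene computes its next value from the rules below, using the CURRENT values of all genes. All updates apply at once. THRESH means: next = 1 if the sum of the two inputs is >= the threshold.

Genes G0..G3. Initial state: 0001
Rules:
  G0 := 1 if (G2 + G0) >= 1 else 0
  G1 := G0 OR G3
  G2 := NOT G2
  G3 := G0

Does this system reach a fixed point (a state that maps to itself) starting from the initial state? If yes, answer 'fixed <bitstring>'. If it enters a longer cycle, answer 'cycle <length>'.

Step 0: 0001
Step 1: G0=(0+0>=1)=0 G1=G0|G3=0|1=1 G2=NOT G2=NOT 0=1 G3=G0=0 -> 0110
Step 2: G0=(1+0>=1)=1 G1=G0|G3=0|0=0 G2=NOT G2=NOT 1=0 G3=G0=0 -> 1000
Step 3: G0=(0+1>=1)=1 G1=G0|G3=1|0=1 G2=NOT G2=NOT 0=1 G3=G0=1 -> 1111
Step 4: G0=(1+1>=1)=1 G1=G0|G3=1|1=1 G2=NOT G2=NOT 1=0 G3=G0=1 -> 1101
Step 5: G0=(0+1>=1)=1 G1=G0|G3=1|1=1 G2=NOT G2=NOT 0=1 G3=G0=1 -> 1111
Cycle of length 2 starting at step 3 -> no fixed point

Answer: cycle 2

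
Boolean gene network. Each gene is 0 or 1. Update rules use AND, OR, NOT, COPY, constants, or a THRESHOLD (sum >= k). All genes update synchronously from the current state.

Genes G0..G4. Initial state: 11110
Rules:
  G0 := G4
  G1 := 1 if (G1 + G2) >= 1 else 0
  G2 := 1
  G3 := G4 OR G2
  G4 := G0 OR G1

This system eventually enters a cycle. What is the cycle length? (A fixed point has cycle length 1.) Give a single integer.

Answer: 1

Derivation:
Step 0: 11110
Step 1: G0=G4=0 G1=(1+1>=1)=1 G2=1(const) G3=G4|G2=0|1=1 G4=G0|G1=1|1=1 -> 01111
Step 2: G0=G4=1 G1=(1+1>=1)=1 G2=1(const) G3=G4|G2=1|1=1 G4=G0|G1=0|1=1 -> 11111
Step 3: G0=G4=1 G1=(1+1>=1)=1 G2=1(const) G3=G4|G2=1|1=1 G4=G0|G1=1|1=1 -> 11111
State from step 3 equals state from step 2 -> cycle length 1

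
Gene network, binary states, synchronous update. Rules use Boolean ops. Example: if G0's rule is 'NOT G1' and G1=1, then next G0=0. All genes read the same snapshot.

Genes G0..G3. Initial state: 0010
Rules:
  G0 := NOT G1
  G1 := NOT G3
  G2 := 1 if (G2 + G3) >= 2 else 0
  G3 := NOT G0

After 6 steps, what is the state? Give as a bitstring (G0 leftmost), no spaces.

Step 1: G0=NOT G1=NOT 0=1 G1=NOT G3=NOT 0=1 G2=(1+0>=2)=0 G3=NOT G0=NOT 0=1 -> 1101
Step 2: G0=NOT G1=NOT 1=0 G1=NOT G3=NOT 1=0 G2=(0+1>=2)=0 G3=NOT G0=NOT 1=0 -> 0000
Step 3: G0=NOT G1=NOT 0=1 G1=NOT G3=NOT 0=1 G2=(0+0>=2)=0 G3=NOT G0=NOT 0=1 -> 1101
Step 4: G0=NOT G1=NOT 1=0 G1=NOT G3=NOT 1=0 G2=(0+1>=2)=0 G3=NOT G0=NOT 1=0 -> 0000
Step 5: G0=NOT G1=NOT 0=1 G1=NOT G3=NOT 0=1 G2=(0+0>=2)=0 G3=NOT G0=NOT 0=1 -> 1101
Step 6: G0=NOT G1=NOT 1=0 G1=NOT G3=NOT 1=0 G2=(0+1>=2)=0 G3=NOT G0=NOT 1=0 -> 0000

0000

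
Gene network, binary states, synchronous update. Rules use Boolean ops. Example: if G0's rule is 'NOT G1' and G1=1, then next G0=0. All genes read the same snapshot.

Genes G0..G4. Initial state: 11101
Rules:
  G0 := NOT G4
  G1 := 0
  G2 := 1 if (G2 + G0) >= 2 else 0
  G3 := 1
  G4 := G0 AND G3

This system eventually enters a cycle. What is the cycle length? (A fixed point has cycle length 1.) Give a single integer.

Answer: 4

Derivation:
Step 0: 11101
Step 1: G0=NOT G4=NOT 1=0 G1=0(const) G2=(1+1>=2)=1 G3=1(const) G4=G0&G3=1&0=0 -> 00110
Step 2: G0=NOT G4=NOT 0=1 G1=0(const) G2=(1+0>=2)=0 G3=1(const) G4=G0&G3=0&1=0 -> 10010
Step 3: G0=NOT G4=NOT 0=1 G1=0(const) G2=(0+1>=2)=0 G3=1(const) G4=G0&G3=1&1=1 -> 10011
Step 4: G0=NOT G4=NOT 1=0 G1=0(const) G2=(0+1>=2)=0 G3=1(const) G4=G0&G3=1&1=1 -> 00011
Step 5: G0=NOT G4=NOT 1=0 G1=0(const) G2=(0+0>=2)=0 G3=1(const) G4=G0&G3=0&1=0 -> 00010
Step 6: G0=NOT G4=NOT 0=1 G1=0(const) G2=(0+0>=2)=0 G3=1(const) G4=G0&G3=0&1=0 -> 10010
State from step 6 equals state from step 2 -> cycle length 4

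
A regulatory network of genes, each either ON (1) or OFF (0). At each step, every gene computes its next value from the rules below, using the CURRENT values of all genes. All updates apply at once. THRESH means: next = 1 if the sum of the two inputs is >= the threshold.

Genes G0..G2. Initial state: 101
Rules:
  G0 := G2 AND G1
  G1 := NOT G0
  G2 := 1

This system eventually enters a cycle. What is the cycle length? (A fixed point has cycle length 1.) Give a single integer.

Step 0: 101
Step 1: G0=G2&G1=1&0=0 G1=NOT G0=NOT 1=0 G2=1(const) -> 001
Step 2: G0=G2&G1=1&0=0 G1=NOT G0=NOT 0=1 G2=1(const) -> 011
Step 3: G0=G2&G1=1&1=1 G1=NOT G0=NOT 0=1 G2=1(const) -> 111
Step 4: G0=G2&G1=1&1=1 G1=NOT G0=NOT 1=0 G2=1(const) -> 101
State from step 4 equals state from step 0 -> cycle length 4

Answer: 4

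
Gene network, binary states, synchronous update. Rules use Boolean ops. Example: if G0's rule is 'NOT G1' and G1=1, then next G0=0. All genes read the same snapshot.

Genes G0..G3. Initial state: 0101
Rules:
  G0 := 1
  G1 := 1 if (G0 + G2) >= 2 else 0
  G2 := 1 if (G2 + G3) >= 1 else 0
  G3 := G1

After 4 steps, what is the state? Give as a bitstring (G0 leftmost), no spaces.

Step 1: G0=1(const) G1=(0+0>=2)=0 G2=(0+1>=1)=1 G3=G1=1 -> 1011
Step 2: G0=1(const) G1=(1+1>=2)=1 G2=(1+1>=1)=1 G3=G1=0 -> 1110
Step 3: G0=1(const) G1=(1+1>=2)=1 G2=(1+0>=1)=1 G3=G1=1 -> 1111
Step 4: G0=1(const) G1=(1+1>=2)=1 G2=(1+1>=1)=1 G3=G1=1 -> 1111

1111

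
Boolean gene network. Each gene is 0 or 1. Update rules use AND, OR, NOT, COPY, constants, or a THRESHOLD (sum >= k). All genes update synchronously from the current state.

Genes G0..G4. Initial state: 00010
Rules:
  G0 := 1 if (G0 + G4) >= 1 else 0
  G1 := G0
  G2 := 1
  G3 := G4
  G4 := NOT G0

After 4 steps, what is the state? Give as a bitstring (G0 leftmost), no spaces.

Step 1: G0=(0+0>=1)=0 G1=G0=0 G2=1(const) G3=G4=0 G4=NOT G0=NOT 0=1 -> 00101
Step 2: G0=(0+1>=1)=1 G1=G0=0 G2=1(const) G3=G4=1 G4=NOT G0=NOT 0=1 -> 10111
Step 3: G0=(1+1>=1)=1 G1=G0=1 G2=1(const) G3=G4=1 G4=NOT G0=NOT 1=0 -> 11110
Step 4: G0=(1+0>=1)=1 G1=G0=1 G2=1(const) G3=G4=0 G4=NOT G0=NOT 1=0 -> 11100

11100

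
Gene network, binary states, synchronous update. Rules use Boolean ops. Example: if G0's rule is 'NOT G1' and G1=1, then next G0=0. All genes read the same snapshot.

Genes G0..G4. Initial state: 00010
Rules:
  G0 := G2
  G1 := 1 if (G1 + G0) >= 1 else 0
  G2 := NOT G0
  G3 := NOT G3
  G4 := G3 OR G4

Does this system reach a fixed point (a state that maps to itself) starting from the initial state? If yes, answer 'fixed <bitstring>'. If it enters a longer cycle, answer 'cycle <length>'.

Step 0: 00010
Step 1: G0=G2=0 G1=(0+0>=1)=0 G2=NOT G0=NOT 0=1 G3=NOT G3=NOT 1=0 G4=G3|G4=1|0=1 -> 00101
Step 2: G0=G2=1 G1=(0+0>=1)=0 G2=NOT G0=NOT 0=1 G3=NOT G3=NOT 0=1 G4=G3|G4=0|1=1 -> 10111
Step 3: G0=G2=1 G1=(0+1>=1)=1 G2=NOT G0=NOT 1=0 G3=NOT G3=NOT 1=0 G4=G3|G4=1|1=1 -> 11001
Step 4: G0=G2=0 G1=(1+1>=1)=1 G2=NOT G0=NOT 1=0 G3=NOT G3=NOT 0=1 G4=G3|G4=0|1=1 -> 01011
Step 5: G0=G2=0 G1=(1+0>=1)=1 G2=NOT G0=NOT 0=1 G3=NOT G3=NOT 1=0 G4=G3|G4=1|1=1 -> 01101
Step 6: G0=G2=1 G1=(1+0>=1)=1 G2=NOT G0=NOT 0=1 G3=NOT G3=NOT 0=1 G4=G3|G4=0|1=1 -> 11111
Step 7: G0=G2=1 G1=(1+1>=1)=1 G2=NOT G0=NOT 1=0 G3=NOT G3=NOT 1=0 G4=G3|G4=1|1=1 -> 11001
Cycle of length 4 starting at step 3 -> no fixed point

Answer: cycle 4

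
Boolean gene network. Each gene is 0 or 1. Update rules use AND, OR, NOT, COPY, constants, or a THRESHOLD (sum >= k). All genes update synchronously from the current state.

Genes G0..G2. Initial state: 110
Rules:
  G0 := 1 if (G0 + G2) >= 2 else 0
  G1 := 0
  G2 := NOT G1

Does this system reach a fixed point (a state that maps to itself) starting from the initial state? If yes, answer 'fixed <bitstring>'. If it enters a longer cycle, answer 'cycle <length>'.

Answer: fixed 001

Derivation:
Step 0: 110
Step 1: G0=(1+0>=2)=0 G1=0(const) G2=NOT G1=NOT 1=0 -> 000
Step 2: G0=(0+0>=2)=0 G1=0(const) G2=NOT G1=NOT 0=1 -> 001
Step 3: G0=(0+1>=2)=0 G1=0(const) G2=NOT G1=NOT 0=1 -> 001
Fixed point reached at step 2: 001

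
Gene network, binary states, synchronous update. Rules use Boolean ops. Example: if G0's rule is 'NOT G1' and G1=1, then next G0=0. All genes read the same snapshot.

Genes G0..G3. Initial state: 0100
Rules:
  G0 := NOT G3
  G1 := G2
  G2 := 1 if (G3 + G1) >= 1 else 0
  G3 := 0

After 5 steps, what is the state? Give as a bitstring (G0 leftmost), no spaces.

Step 1: G0=NOT G3=NOT 0=1 G1=G2=0 G2=(0+1>=1)=1 G3=0(const) -> 1010
Step 2: G0=NOT G3=NOT 0=1 G1=G2=1 G2=(0+0>=1)=0 G3=0(const) -> 1100
Step 3: G0=NOT G3=NOT 0=1 G1=G2=0 G2=(0+1>=1)=1 G3=0(const) -> 1010
Step 4: G0=NOT G3=NOT 0=1 G1=G2=1 G2=(0+0>=1)=0 G3=0(const) -> 1100
Step 5: G0=NOT G3=NOT 0=1 G1=G2=0 G2=(0+1>=1)=1 G3=0(const) -> 1010

1010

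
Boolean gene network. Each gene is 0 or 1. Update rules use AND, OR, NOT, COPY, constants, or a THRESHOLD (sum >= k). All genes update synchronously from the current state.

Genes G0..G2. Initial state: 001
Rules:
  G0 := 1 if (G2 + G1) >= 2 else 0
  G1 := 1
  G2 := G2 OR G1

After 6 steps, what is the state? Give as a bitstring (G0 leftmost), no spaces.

Step 1: G0=(1+0>=2)=0 G1=1(const) G2=G2|G1=1|0=1 -> 011
Step 2: G0=(1+1>=2)=1 G1=1(const) G2=G2|G1=1|1=1 -> 111
Step 3: G0=(1+1>=2)=1 G1=1(const) G2=G2|G1=1|1=1 -> 111
Step 4: G0=(1+1>=2)=1 G1=1(const) G2=G2|G1=1|1=1 -> 111
Step 5: G0=(1+1>=2)=1 G1=1(const) G2=G2|G1=1|1=1 -> 111
Step 6: G0=(1+1>=2)=1 G1=1(const) G2=G2|G1=1|1=1 -> 111

111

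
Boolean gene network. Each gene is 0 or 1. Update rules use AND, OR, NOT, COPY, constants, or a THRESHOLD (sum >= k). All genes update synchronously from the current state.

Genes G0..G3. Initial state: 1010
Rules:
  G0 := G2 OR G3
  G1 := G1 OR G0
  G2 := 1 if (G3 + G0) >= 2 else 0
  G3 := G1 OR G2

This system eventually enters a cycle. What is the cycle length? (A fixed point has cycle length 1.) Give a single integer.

Answer: 1

Derivation:
Step 0: 1010
Step 1: G0=G2|G3=1|0=1 G1=G1|G0=0|1=1 G2=(0+1>=2)=0 G3=G1|G2=0|1=1 -> 1101
Step 2: G0=G2|G3=0|1=1 G1=G1|G0=1|1=1 G2=(1+1>=2)=1 G3=G1|G2=1|0=1 -> 1111
Step 3: G0=G2|G3=1|1=1 G1=G1|G0=1|1=1 G2=(1+1>=2)=1 G3=G1|G2=1|1=1 -> 1111
State from step 3 equals state from step 2 -> cycle length 1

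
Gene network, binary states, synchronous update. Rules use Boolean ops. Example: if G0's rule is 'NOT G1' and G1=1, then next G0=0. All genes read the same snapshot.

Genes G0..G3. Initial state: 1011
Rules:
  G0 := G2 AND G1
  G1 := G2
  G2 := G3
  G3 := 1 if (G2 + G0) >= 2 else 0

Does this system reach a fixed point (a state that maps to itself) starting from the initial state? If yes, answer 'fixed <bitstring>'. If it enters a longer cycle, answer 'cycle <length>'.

Answer: fixed 0000

Derivation:
Step 0: 1011
Step 1: G0=G2&G1=1&0=0 G1=G2=1 G2=G3=1 G3=(1+1>=2)=1 -> 0111
Step 2: G0=G2&G1=1&1=1 G1=G2=1 G2=G3=1 G3=(1+0>=2)=0 -> 1110
Step 3: G0=G2&G1=1&1=1 G1=G2=1 G2=G3=0 G3=(1+1>=2)=1 -> 1101
Step 4: G0=G2&G1=0&1=0 G1=G2=0 G2=G3=1 G3=(0+1>=2)=0 -> 0010
Step 5: G0=G2&G1=1&0=0 G1=G2=1 G2=G3=0 G3=(1+0>=2)=0 -> 0100
Step 6: G0=G2&G1=0&1=0 G1=G2=0 G2=G3=0 G3=(0+0>=2)=0 -> 0000
Step 7: G0=G2&G1=0&0=0 G1=G2=0 G2=G3=0 G3=(0+0>=2)=0 -> 0000
Fixed point reached at step 6: 0000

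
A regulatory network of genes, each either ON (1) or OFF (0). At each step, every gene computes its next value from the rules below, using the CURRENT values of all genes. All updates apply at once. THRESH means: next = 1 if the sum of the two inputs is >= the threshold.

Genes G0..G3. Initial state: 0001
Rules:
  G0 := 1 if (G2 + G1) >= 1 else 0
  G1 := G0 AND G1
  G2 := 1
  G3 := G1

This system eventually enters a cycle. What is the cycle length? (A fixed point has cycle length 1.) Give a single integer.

Answer: 1

Derivation:
Step 0: 0001
Step 1: G0=(0+0>=1)=0 G1=G0&G1=0&0=0 G2=1(const) G3=G1=0 -> 0010
Step 2: G0=(1+0>=1)=1 G1=G0&G1=0&0=0 G2=1(const) G3=G1=0 -> 1010
Step 3: G0=(1+0>=1)=1 G1=G0&G1=1&0=0 G2=1(const) G3=G1=0 -> 1010
State from step 3 equals state from step 2 -> cycle length 1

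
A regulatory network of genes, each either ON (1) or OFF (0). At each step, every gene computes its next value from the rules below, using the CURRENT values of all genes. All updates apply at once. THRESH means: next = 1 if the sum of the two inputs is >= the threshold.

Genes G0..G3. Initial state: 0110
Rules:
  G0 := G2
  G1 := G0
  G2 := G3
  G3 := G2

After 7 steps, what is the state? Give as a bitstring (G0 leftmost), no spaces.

Step 1: G0=G2=1 G1=G0=0 G2=G3=0 G3=G2=1 -> 1001
Step 2: G0=G2=0 G1=G0=1 G2=G3=1 G3=G2=0 -> 0110
Step 3: G0=G2=1 G1=G0=0 G2=G3=0 G3=G2=1 -> 1001
Step 4: G0=G2=0 G1=G0=1 G2=G3=1 G3=G2=0 -> 0110
Step 5: G0=G2=1 G1=G0=0 G2=G3=0 G3=G2=1 -> 1001
Step 6: G0=G2=0 G1=G0=1 G2=G3=1 G3=G2=0 -> 0110
Step 7: G0=G2=1 G1=G0=0 G2=G3=0 G3=G2=1 -> 1001

1001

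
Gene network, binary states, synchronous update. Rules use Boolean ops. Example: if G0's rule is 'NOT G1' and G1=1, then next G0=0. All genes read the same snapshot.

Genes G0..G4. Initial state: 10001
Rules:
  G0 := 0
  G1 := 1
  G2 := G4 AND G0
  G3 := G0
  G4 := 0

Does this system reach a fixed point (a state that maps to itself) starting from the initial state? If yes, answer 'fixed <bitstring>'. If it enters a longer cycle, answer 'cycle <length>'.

Step 0: 10001
Step 1: G0=0(const) G1=1(const) G2=G4&G0=1&1=1 G3=G0=1 G4=0(const) -> 01110
Step 2: G0=0(const) G1=1(const) G2=G4&G0=0&0=0 G3=G0=0 G4=0(const) -> 01000
Step 3: G0=0(const) G1=1(const) G2=G4&G0=0&0=0 G3=G0=0 G4=0(const) -> 01000
Fixed point reached at step 2: 01000

Answer: fixed 01000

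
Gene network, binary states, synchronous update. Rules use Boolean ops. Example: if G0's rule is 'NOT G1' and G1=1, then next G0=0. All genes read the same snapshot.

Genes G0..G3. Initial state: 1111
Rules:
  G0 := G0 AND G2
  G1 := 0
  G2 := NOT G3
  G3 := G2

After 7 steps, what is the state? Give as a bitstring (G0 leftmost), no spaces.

Step 1: G0=G0&G2=1&1=1 G1=0(const) G2=NOT G3=NOT 1=0 G3=G2=1 -> 1001
Step 2: G0=G0&G2=1&0=0 G1=0(const) G2=NOT G3=NOT 1=0 G3=G2=0 -> 0000
Step 3: G0=G0&G2=0&0=0 G1=0(const) G2=NOT G3=NOT 0=1 G3=G2=0 -> 0010
Step 4: G0=G0&G2=0&1=0 G1=0(const) G2=NOT G3=NOT 0=1 G3=G2=1 -> 0011
Step 5: G0=G0&G2=0&1=0 G1=0(const) G2=NOT G3=NOT 1=0 G3=G2=1 -> 0001
Step 6: G0=G0&G2=0&0=0 G1=0(const) G2=NOT G3=NOT 1=0 G3=G2=0 -> 0000
Step 7: G0=G0&G2=0&0=0 G1=0(const) G2=NOT G3=NOT 0=1 G3=G2=0 -> 0010

0010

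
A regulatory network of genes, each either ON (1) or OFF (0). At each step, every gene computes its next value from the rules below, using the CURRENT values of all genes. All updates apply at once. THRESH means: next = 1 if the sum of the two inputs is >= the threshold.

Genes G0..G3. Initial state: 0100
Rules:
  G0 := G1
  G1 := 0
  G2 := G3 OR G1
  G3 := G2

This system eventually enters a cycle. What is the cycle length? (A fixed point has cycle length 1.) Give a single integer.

Step 0: 0100
Step 1: G0=G1=1 G1=0(const) G2=G3|G1=0|1=1 G3=G2=0 -> 1010
Step 2: G0=G1=0 G1=0(const) G2=G3|G1=0|0=0 G3=G2=1 -> 0001
Step 3: G0=G1=0 G1=0(const) G2=G3|G1=1|0=1 G3=G2=0 -> 0010
Step 4: G0=G1=0 G1=0(const) G2=G3|G1=0|0=0 G3=G2=1 -> 0001
State from step 4 equals state from step 2 -> cycle length 2

Answer: 2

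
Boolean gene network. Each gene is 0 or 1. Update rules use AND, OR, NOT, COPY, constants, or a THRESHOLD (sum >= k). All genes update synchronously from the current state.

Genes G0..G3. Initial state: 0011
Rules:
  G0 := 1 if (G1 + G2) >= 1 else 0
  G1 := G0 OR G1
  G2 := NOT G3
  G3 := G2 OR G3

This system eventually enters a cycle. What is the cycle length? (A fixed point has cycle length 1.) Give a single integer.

Step 0: 0011
Step 1: G0=(0+1>=1)=1 G1=G0|G1=0|0=0 G2=NOT G3=NOT 1=0 G3=G2|G3=1|1=1 -> 1001
Step 2: G0=(0+0>=1)=0 G1=G0|G1=1|0=1 G2=NOT G3=NOT 1=0 G3=G2|G3=0|1=1 -> 0101
Step 3: G0=(1+0>=1)=1 G1=G0|G1=0|1=1 G2=NOT G3=NOT 1=0 G3=G2|G3=0|1=1 -> 1101
Step 4: G0=(1+0>=1)=1 G1=G0|G1=1|1=1 G2=NOT G3=NOT 1=0 G3=G2|G3=0|1=1 -> 1101
State from step 4 equals state from step 3 -> cycle length 1

Answer: 1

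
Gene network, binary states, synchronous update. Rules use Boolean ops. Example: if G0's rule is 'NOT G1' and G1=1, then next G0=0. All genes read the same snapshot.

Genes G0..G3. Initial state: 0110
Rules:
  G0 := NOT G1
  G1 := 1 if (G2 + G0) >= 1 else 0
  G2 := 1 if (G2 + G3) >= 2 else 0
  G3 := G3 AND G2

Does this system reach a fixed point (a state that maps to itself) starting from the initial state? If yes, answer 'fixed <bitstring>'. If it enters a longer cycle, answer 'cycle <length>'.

Step 0: 0110
Step 1: G0=NOT G1=NOT 1=0 G1=(1+0>=1)=1 G2=(1+0>=2)=0 G3=G3&G2=0&1=0 -> 0100
Step 2: G0=NOT G1=NOT 1=0 G1=(0+0>=1)=0 G2=(0+0>=2)=0 G3=G3&G2=0&0=0 -> 0000
Step 3: G0=NOT G1=NOT 0=1 G1=(0+0>=1)=0 G2=(0+0>=2)=0 G3=G3&G2=0&0=0 -> 1000
Step 4: G0=NOT G1=NOT 0=1 G1=(0+1>=1)=1 G2=(0+0>=2)=0 G3=G3&G2=0&0=0 -> 1100
Step 5: G0=NOT G1=NOT 1=0 G1=(0+1>=1)=1 G2=(0+0>=2)=0 G3=G3&G2=0&0=0 -> 0100
Cycle of length 4 starting at step 1 -> no fixed point

Answer: cycle 4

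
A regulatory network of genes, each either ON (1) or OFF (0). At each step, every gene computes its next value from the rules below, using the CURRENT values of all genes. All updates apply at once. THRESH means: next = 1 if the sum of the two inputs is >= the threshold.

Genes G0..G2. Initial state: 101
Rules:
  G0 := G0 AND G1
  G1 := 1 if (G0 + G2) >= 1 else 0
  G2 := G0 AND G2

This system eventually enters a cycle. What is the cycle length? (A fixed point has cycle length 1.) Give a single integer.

Answer: 1

Derivation:
Step 0: 101
Step 1: G0=G0&G1=1&0=0 G1=(1+1>=1)=1 G2=G0&G2=1&1=1 -> 011
Step 2: G0=G0&G1=0&1=0 G1=(0+1>=1)=1 G2=G0&G2=0&1=0 -> 010
Step 3: G0=G0&G1=0&1=0 G1=(0+0>=1)=0 G2=G0&G2=0&0=0 -> 000
Step 4: G0=G0&G1=0&0=0 G1=(0+0>=1)=0 G2=G0&G2=0&0=0 -> 000
State from step 4 equals state from step 3 -> cycle length 1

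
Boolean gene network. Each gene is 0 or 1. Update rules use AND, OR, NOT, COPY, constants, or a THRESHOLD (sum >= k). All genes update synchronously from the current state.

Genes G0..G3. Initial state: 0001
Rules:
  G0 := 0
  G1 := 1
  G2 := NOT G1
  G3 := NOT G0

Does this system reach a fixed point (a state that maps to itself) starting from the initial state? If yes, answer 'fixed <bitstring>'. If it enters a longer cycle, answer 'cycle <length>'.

Step 0: 0001
Step 1: G0=0(const) G1=1(const) G2=NOT G1=NOT 0=1 G3=NOT G0=NOT 0=1 -> 0111
Step 2: G0=0(const) G1=1(const) G2=NOT G1=NOT 1=0 G3=NOT G0=NOT 0=1 -> 0101
Step 3: G0=0(const) G1=1(const) G2=NOT G1=NOT 1=0 G3=NOT G0=NOT 0=1 -> 0101
Fixed point reached at step 2: 0101

Answer: fixed 0101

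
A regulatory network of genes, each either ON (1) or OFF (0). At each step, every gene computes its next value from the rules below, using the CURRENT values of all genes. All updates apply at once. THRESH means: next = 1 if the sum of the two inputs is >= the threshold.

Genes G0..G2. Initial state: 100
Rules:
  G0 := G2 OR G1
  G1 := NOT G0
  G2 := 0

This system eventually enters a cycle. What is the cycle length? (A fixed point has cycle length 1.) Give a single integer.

Step 0: 100
Step 1: G0=G2|G1=0|0=0 G1=NOT G0=NOT 1=0 G2=0(const) -> 000
Step 2: G0=G2|G1=0|0=0 G1=NOT G0=NOT 0=1 G2=0(const) -> 010
Step 3: G0=G2|G1=0|1=1 G1=NOT G0=NOT 0=1 G2=0(const) -> 110
Step 4: G0=G2|G1=0|1=1 G1=NOT G0=NOT 1=0 G2=0(const) -> 100
State from step 4 equals state from step 0 -> cycle length 4

Answer: 4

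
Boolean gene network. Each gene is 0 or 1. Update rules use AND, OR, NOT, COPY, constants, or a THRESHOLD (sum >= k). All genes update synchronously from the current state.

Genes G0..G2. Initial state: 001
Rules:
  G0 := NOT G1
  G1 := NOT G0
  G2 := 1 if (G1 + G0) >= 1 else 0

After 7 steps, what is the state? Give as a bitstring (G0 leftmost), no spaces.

Step 1: G0=NOT G1=NOT 0=1 G1=NOT G0=NOT 0=1 G2=(0+0>=1)=0 -> 110
Step 2: G0=NOT G1=NOT 1=0 G1=NOT G0=NOT 1=0 G2=(1+1>=1)=1 -> 001
Step 3: G0=NOT G1=NOT 0=1 G1=NOT G0=NOT 0=1 G2=(0+0>=1)=0 -> 110
Step 4: G0=NOT G1=NOT 1=0 G1=NOT G0=NOT 1=0 G2=(1+1>=1)=1 -> 001
Step 5: G0=NOT G1=NOT 0=1 G1=NOT G0=NOT 0=1 G2=(0+0>=1)=0 -> 110
Step 6: G0=NOT G1=NOT 1=0 G1=NOT G0=NOT 1=0 G2=(1+1>=1)=1 -> 001
Step 7: G0=NOT G1=NOT 0=1 G1=NOT G0=NOT 0=1 G2=(0+0>=1)=0 -> 110

110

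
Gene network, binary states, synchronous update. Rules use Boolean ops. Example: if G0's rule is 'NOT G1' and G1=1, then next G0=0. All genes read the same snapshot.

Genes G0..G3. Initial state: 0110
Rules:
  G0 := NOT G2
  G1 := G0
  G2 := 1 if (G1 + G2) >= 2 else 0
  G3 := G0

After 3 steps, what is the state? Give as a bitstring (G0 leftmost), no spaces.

Step 1: G0=NOT G2=NOT 1=0 G1=G0=0 G2=(1+1>=2)=1 G3=G0=0 -> 0010
Step 2: G0=NOT G2=NOT 1=0 G1=G0=0 G2=(0+1>=2)=0 G3=G0=0 -> 0000
Step 3: G0=NOT G2=NOT 0=1 G1=G0=0 G2=(0+0>=2)=0 G3=G0=0 -> 1000

1000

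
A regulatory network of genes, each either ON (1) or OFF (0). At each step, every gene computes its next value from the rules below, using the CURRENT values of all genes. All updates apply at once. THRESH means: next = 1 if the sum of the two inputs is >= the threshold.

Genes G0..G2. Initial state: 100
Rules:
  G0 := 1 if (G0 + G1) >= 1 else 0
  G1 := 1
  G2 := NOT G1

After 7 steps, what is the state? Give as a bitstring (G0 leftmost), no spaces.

Step 1: G0=(1+0>=1)=1 G1=1(const) G2=NOT G1=NOT 0=1 -> 111
Step 2: G0=(1+1>=1)=1 G1=1(const) G2=NOT G1=NOT 1=0 -> 110
Step 3: G0=(1+1>=1)=1 G1=1(const) G2=NOT G1=NOT 1=0 -> 110
Step 4: G0=(1+1>=1)=1 G1=1(const) G2=NOT G1=NOT 1=0 -> 110
Step 5: G0=(1+1>=1)=1 G1=1(const) G2=NOT G1=NOT 1=0 -> 110
Step 6: G0=(1+1>=1)=1 G1=1(const) G2=NOT G1=NOT 1=0 -> 110
Step 7: G0=(1+1>=1)=1 G1=1(const) G2=NOT G1=NOT 1=0 -> 110

110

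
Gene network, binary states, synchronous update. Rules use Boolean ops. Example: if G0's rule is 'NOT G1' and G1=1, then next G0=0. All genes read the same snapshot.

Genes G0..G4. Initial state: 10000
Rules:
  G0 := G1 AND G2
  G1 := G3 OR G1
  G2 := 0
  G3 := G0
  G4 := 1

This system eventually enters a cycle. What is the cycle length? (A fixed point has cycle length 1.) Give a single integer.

Step 0: 10000
Step 1: G0=G1&G2=0&0=0 G1=G3|G1=0|0=0 G2=0(const) G3=G0=1 G4=1(const) -> 00011
Step 2: G0=G1&G2=0&0=0 G1=G3|G1=1|0=1 G2=0(const) G3=G0=0 G4=1(const) -> 01001
Step 3: G0=G1&G2=1&0=0 G1=G3|G1=0|1=1 G2=0(const) G3=G0=0 G4=1(const) -> 01001
State from step 3 equals state from step 2 -> cycle length 1

Answer: 1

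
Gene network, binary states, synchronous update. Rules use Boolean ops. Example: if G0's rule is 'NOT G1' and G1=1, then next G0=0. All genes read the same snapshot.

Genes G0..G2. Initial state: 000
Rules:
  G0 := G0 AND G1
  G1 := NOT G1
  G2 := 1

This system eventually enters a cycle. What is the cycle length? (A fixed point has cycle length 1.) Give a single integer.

Answer: 2

Derivation:
Step 0: 000
Step 1: G0=G0&G1=0&0=0 G1=NOT G1=NOT 0=1 G2=1(const) -> 011
Step 2: G0=G0&G1=0&1=0 G1=NOT G1=NOT 1=0 G2=1(const) -> 001
Step 3: G0=G0&G1=0&0=0 G1=NOT G1=NOT 0=1 G2=1(const) -> 011
State from step 3 equals state from step 1 -> cycle length 2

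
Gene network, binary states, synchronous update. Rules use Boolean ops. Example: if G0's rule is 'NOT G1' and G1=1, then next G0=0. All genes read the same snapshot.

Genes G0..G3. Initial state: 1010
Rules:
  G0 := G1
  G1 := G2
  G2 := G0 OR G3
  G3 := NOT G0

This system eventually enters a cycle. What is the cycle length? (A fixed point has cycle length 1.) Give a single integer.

Answer: 3

Derivation:
Step 0: 1010
Step 1: G0=G1=0 G1=G2=1 G2=G0|G3=1|0=1 G3=NOT G0=NOT 1=0 -> 0110
Step 2: G0=G1=1 G1=G2=1 G2=G0|G3=0|0=0 G3=NOT G0=NOT 0=1 -> 1101
Step 3: G0=G1=1 G1=G2=0 G2=G0|G3=1|1=1 G3=NOT G0=NOT 1=0 -> 1010
State from step 3 equals state from step 0 -> cycle length 3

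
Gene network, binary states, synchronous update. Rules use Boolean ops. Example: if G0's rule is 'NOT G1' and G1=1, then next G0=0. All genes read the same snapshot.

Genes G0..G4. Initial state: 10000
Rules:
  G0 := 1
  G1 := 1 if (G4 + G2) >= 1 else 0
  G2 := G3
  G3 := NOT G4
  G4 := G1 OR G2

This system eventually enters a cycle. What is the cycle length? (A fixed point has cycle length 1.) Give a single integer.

Step 0: 10000
Step 1: G0=1(const) G1=(0+0>=1)=0 G2=G3=0 G3=NOT G4=NOT 0=1 G4=G1|G2=0|0=0 -> 10010
Step 2: G0=1(const) G1=(0+0>=1)=0 G2=G3=1 G3=NOT G4=NOT 0=1 G4=G1|G2=0|0=0 -> 10110
Step 3: G0=1(const) G1=(0+1>=1)=1 G2=G3=1 G3=NOT G4=NOT 0=1 G4=G1|G2=0|1=1 -> 11111
Step 4: G0=1(const) G1=(1+1>=1)=1 G2=G3=1 G3=NOT G4=NOT 1=0 G4=G1|G2=1|1=1 -> 11101
Step 5: G0=1(const) G1=(1+1>=1)=1 G2=G3=0 G3=NOT G4=NOT 1=0 G4=G1|G2=1|1=1 -> 11001
Step 6: G0=1(const) G1=(1+0>=1)=1 G2=G3=0 G3=NOT G4=NOT 1=0 G4=G1|G2=1|0=1 -> 11001
State from step 6 equals state from step 5 -> cycle length 1

Answer: 1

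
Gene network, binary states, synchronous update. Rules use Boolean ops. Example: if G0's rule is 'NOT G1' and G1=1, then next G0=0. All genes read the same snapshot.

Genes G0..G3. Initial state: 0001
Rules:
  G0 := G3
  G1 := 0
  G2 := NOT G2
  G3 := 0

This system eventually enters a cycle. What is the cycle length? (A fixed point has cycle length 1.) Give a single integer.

Answer: 2

Derivation:
Step 0: 0001
Step 1: G0=G3=1 G1=0(const) G2=NOT G2=NOT 0=1 G3=0(const) -> 1010
Step 2: G0=G3=0 G1=0(const) G2=NOT G2=NOT 1=0 G3=0(const) -> 0000
Step 3: G0=G3=0 G1=0(const) G2=NOT G2=NOT 0=1 G3=0(const) -> 0010
Step 4: G0=G3=0 G1=0(const) G2=NOT G2=NOT 1=0 G3=0(const) -> 0000
State from step 4 equals state from step 2 -> cycle length 2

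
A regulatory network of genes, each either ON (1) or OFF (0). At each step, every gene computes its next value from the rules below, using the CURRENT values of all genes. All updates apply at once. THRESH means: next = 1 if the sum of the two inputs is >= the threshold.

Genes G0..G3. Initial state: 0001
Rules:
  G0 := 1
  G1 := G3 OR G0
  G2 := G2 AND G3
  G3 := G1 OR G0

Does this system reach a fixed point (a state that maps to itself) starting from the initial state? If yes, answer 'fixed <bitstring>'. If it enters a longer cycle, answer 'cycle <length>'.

Answer: fixed 1101

Derivation:
Step 0: 0001
Step 1: G0=1(const) G1=G3|G0=1|0=1 G2=G2&G3=0&1=0 G3=G1|G0=0|0=0 -> 1100
Step 2: G0=1(const) G1=G3|G0=0|1=1 G2=G2&G3=0&0=0 G3=G1|G0=1|1=1 -> 1101
Step 3: G0=1(const) G1=G3|G0=1|1=1 G2=G2&G3=0&1=0 G3=G1|G0=1|1=1 -> 1101
Fixed point reached at step 2: 1101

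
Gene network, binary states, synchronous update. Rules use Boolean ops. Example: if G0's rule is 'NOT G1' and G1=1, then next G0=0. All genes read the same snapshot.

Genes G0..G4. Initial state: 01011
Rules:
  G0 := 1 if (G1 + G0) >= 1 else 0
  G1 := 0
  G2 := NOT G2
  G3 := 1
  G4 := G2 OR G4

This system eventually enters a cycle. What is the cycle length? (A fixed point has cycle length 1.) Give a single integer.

Step 0: 01011
Step 1: G0=(1+0>=1)=1 G1=0(const) G2=NOT G2=NOT 0=1 G3=1(const) G4=G2|G4=0|1=1 -> 10111
Step 2: G0=(0+1>=1)=1 G1=0(const) G2=NOT G2=NOT 1=0 G3=1(const) G4=G2|G4=1|1=1 -> 10011
Step 3: G0=(0+1>=1)=1 G1=0(const) G2=NOT G2=NOT 0=1 G3=1(const) G4=G2|G4=0|1=1 -> 10111
State from step 3 equals state from step 1 -> cycle length 2

Answer: 2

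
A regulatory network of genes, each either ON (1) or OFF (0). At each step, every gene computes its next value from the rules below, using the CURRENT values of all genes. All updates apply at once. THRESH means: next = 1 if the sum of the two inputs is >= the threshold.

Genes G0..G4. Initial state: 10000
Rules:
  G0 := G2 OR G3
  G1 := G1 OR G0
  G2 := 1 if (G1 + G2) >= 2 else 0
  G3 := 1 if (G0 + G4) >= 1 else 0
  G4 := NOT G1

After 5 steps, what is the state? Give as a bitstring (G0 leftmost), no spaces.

Step 1: G0=G2|G3=0|0=0 G1=G1|G0=0|1=1 G2=(0+0>=2)=0 G3=(1+0>=1)=1 G4=NOT G1=NOT 0=1 -> 01011
Step 2: G0=G2|G3=0|1=1 G1=G1|G0=1|0=1 G2=(1+0>=2)=0 G3=(0+1>=1)=1 G4=NOT G1=NOT 1=0 -> 11010
Step 3: G0=G2|G3=0|1=1 G1=G1|G0=1|1=1 G2=(1+0>=2)=0 G3=(1+0>=1)=1 G4=NOT G1=NOT 1=0 -> 11010
Step 4: G0=G2|G3=0|1=1 G1=G1|G0=1|1=1 G2=(1+0>=2)=0 G3=(1+0>=1)=1 G4=NOT G1=NOT 1=0 -> 11010
Step 5: G0=G2|G3=0|1=1 G1=G1|G0=1|1=1 G2=(1+0>=2)=0 G3=(1+0>=1)=1 G4=NOT G1=NOT 1=0 -> 11010

11010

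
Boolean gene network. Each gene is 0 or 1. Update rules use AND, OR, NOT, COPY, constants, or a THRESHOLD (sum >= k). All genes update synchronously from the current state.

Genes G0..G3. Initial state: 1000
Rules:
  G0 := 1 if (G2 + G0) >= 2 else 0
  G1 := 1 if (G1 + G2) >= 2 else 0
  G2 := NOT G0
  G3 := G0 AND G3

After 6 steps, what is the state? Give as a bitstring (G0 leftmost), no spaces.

Step 1: G0=(0+1>=2)=0 G1=(0+0>=2)=0 G2=NOT G0=NOT 1=0 G3=G0&G3=1&0=0 -> 0000
Step 2: G0=(0+0>=2)=0 G1=(0+0>=2)=0 G2=NOT G0=NOT 0=1 G3=G0&G3=0&0=0 -> 0010
Step 3: G0=(1+0>=2)=0 G1=(0+1>=2)=0 G2=NOT G0=NOT 0=1 G3=G0&G3=0&0=0 -> 0010
Step 4: G0=(1+0>=2)=0 G1=(0+1>=2)=0 G2=NOT G0=NOT 0=1 G3=G0&G3=0&0=0 -> 0010
Step 5: G0=(1+0>=2)=0 G1=(0+1>=2)=0 G2=NOT G0=NOT 0=1 G3=G0&G3=0&0=0 -> 0010
Step 6: G0=(1+0>=2)=0 G1=(0+1>=2)=0 G2=NOT G0=NOT 0=1 G3=G0&G3=0&0=0 -> 0010

0010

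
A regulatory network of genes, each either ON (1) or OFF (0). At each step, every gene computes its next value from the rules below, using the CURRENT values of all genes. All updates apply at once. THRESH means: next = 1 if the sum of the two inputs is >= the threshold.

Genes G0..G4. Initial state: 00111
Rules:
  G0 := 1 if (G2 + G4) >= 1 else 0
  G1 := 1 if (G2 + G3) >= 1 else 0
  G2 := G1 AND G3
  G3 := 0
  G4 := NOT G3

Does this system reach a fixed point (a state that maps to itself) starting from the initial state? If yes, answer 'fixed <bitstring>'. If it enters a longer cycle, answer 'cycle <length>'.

Step 0: 00111
Step 1: G0=(1+1>=1)=1 G1=(1+1>=1)=1 G2=G1&G3=0&1=0 G3=0(const) G4=NOT G3=NOT 1=0 -> 11000
Step 2: G0=(0+0>=1)=0 G1=(0+0>=1)=0 G2=G1&G3=1&0=0 G3=0(const) G4=NOT G3=NOT 0=1 -> 00001
Step 3: G0=(0+1>=1)=1 G1=(0+0>=1)=0 G2=G1&G3=0&0=0 G3=0(const) G4=NOT G3=NOT 0=1 -> 10001
Step 4: G0=(0+1>=1)=1 G1=(0+0>=1)=0 G2=G1&G3=0&0=0 G3=0(const) G4=NOT G3=NOT 0=1 -> 10001
Fixed point reached at step 3: 10001

Answer: fixed 10001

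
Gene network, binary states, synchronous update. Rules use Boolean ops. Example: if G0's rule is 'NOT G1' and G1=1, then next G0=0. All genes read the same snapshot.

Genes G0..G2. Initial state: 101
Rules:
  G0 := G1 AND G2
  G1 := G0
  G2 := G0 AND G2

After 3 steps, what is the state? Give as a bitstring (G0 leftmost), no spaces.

Step 1: G0=G1&G2=0&1=0 G1=G0=1 G2=G0&G2=1&1=1 -> 011
Step 2: G0=G1&G2=1&1=1 G1=G0=0 G2=G0&G2=0&1=0 -> 100
Step 3: G0=G1&G2=0&0=0 G1=G0=1 G2=G0&G2=1&0=0 -> 010

010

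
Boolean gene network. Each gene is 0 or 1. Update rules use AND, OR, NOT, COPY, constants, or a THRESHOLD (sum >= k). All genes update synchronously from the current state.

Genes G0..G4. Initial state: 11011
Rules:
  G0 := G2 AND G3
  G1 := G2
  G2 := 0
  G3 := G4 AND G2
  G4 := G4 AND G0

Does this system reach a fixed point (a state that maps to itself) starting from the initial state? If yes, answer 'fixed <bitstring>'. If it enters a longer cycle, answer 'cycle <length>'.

Step 0: 11011
Step 1: G0=G2&G3=0&1=0 G1=G2=0 G2=0(const) G3=G4&G2=1&0=0 G4=G4&G0=1&1=1 -> 00001
Step 2: G0=G2&G3=0&0=0 G1=G2=0 G2=0(const) G3=G4&G2=1&0=0 G4=G4&G0=1&0=0 -> 00000
Step 3: G0=G2&G3=0&0=0 G1=G2=0 G2=0(const) G3=G4&G2=0&0=0 G4=G4&G0=0&0=0 -> 00000
Fixed point reached at step 2: 00000

Answer: fixed 00000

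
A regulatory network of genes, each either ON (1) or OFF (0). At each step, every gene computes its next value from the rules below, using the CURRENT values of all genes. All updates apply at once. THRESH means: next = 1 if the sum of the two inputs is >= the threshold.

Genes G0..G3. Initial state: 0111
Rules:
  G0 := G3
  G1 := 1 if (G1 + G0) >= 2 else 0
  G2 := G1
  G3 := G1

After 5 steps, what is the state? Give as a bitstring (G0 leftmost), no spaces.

Step 1: G0=G3=1 G1=(1+0>=2)=0 G2=G1=1 G3=G1=1 -> 1011
Step 2: G0=G3=1 G1=(0+1>=2)=0 G2=G1=0 G3=G1=0 -> 1000
Step 3: G0=G3=0 G1=(0+1>=2)=0 G2=G1=0 G3=G1=0 -> 0000
Step 4: G0=G3=0 G1=(0+0>=2)=0 G2=G1=0 G3=G1=0 -> 0000
Step 5: G0=G3=0 G1=(0+0>=2)=0 G2=G1=0 G3=G1=0 -> 0000

0000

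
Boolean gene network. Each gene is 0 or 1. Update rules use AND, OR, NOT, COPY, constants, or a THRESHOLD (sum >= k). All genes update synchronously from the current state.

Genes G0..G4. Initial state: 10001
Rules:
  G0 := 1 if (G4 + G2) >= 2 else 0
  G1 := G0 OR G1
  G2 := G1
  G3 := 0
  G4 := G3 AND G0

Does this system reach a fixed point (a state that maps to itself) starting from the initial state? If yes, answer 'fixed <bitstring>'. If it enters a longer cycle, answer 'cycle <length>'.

Answer: fixed 01100

Derivation:
Step 0: 10001
Step 1: G0=(1+0>=2)=0 G1=G0|G1=1|0=1 G2=G1=0 G3=0(const) G4=G3&G0=0&1=0 -> 01000
Step 2: G0=(0+0>=2)=0 G1=G0|G1=0|1=1 G2=G1=1 G3=0(const) G4=G3&G0=0&0=0 -> 01100
Step 3: G0=(0+1>=2)=0 G1=G0|G1=0|1=1 G2=G1=1 G3=0(const) G4=G3&G0=0&0=0 -> 01100
Fixed point reached at step 2: 01100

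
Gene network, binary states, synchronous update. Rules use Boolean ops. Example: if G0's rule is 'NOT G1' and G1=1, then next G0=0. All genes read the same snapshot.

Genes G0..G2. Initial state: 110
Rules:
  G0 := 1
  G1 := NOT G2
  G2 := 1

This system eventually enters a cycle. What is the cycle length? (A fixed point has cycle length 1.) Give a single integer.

Step 0: 110
Step 1: G0=1(const) G1=NOT G2=NOT 0=1 G2=1(const) -> 111
Step 2: G0=1(const) G1=NOT G2=NOT 1=0 G2=1(const) -> 101
Step 3: G0=1(const) G1=NOT G2=NOT 1=0 G2=1(const) -> 101
State from step 3 equals state from step 2 -> cycle length 1

Answer: 1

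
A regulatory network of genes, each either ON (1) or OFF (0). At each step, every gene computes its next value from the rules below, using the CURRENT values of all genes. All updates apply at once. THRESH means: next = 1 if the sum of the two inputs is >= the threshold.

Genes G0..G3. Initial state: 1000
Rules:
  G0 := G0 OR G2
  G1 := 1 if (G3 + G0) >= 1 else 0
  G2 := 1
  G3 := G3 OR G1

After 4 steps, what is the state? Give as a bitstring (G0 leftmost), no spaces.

Step 1: G0=G0|G2=1|0=1 G1=(0+1>=1)=1 G2=1(const) G3=G3|G1=0|0=0 -> 1110
Step 2: G0=G0|G2=1|1=1 G1=(0+1>=1)=1 G2=1(const) G3=G3|G1=0|1=1 -> 1111
Step 3: G0=G0|G2=1|1=1 G1=(1+1>=1)=1 G2=1(const) G3=G3|G1=1|1=1 -> 1111
Step 4: G0=G0|G2=1|1=1 G1=(1+1>=1)=1 G2=1(const) G3=G3|G1=1|1=1 -> 1111

1111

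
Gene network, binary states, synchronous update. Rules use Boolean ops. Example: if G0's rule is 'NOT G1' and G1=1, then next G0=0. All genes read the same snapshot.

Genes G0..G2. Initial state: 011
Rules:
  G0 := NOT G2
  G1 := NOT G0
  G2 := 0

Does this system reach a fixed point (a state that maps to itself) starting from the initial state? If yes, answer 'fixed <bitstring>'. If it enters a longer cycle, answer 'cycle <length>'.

Step 0: 011
Step 1: G0=NOT G2=NOT 1=0 G1=NOT G0=NOT 0=1 G2=0(const) -> 010
Step 2: G0=NOT G2=NOT 0=1 G1=NOT G0=NOT 0=1 G2=0(const) -> 110
Step 3: G0=NOT G2=NOT 0=1 G1=NOT G0=NOT 1=0 G2=0(const) -> 100
Step 4: G0=NOT G2=NOT 0=1 G1=NOT G0=NOT 1=0 G2=0(const) -> 100
Fixed point reached at step 3: 100

Answer: fixed 100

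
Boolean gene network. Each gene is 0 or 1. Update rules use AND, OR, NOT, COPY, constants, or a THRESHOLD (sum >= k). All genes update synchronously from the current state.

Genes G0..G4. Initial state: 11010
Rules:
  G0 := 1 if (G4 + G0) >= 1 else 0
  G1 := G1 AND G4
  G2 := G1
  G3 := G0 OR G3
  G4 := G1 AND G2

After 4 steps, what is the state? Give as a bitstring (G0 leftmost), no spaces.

Step 1: G0=(0+1>=1)=1 G1=G1&G4=1&0=0 G2=G1=1 G3=G0|G3=1|1=1 G4=G1&G2=1&0=0 -> 10110
Step 2: G0=(0+1>=1)=1 G1=G1&G4=0&0=0 G2=G1=0 G3=G0|G3=1|1=1 G4=G1&G2=0&1=0 -> 10010
Step 3: G0=(0+1>=1)=1 G1=G1&G4=0&0=0 G2=G1=0 G3=G0|G3=1|1=1 G4=G1&G2=0&0=0 -> 10010
Step 4: G0=(0+1>=1)=1 G1=G1&G4=0&0=0 G2=G1=0 G3=G0|G3=1|1=1 G4=G1&G2=0&0=0 -> 10010

10010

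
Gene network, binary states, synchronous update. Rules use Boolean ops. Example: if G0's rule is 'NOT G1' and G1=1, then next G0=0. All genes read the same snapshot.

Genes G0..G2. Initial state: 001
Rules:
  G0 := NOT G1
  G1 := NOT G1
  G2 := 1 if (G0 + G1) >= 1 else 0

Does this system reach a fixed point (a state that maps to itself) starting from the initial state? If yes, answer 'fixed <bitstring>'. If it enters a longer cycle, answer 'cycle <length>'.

Answer: cycle 2

Derivation:
Step 0: 001
Step 1: G0=NOT G1=NOT 0=1 G1=NOT G1=NOT 0=1 G2=(0+0>=1)=0 -> 110
Step 2: G0=NOT G1=NOT 1=0 G1=NOT G1=NOT 1=0 G2=(1+1>=1)=1 -> 001
Cycle of length 2 starting at step 0 -> no fixed point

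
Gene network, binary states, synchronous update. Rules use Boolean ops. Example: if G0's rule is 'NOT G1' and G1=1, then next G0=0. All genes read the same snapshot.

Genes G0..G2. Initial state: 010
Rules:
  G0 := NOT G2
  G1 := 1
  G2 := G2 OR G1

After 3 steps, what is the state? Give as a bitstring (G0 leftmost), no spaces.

Step 1: G0=NOT G2=NOT 0=1 G1=1(const) G2=G2|G1=0|1=1 -> 111
Step 2: G0=NOT G2=NOT 1=0 G1=1(const) G2=G2|G1=1|1=1 -> 011
Step 3: G0=NOT G2=NOT 1=0 G1=1(const) G2=G2|G1=1|1=1 -> 011

011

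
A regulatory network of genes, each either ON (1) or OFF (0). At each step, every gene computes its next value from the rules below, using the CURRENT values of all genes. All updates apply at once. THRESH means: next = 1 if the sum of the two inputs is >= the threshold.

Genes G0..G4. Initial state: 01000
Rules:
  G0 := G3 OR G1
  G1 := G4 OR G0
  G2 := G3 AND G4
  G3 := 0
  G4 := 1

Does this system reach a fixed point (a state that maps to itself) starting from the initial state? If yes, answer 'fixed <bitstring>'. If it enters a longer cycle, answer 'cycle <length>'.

Answer: fixed 11001

Derivation:
Step 0: 01000
Step 1: G0=G3|G1=0|1=1 G1=G4|G0=0|0=0 G2=G3&G4=0&0=0 G3=0(const) G4=1(const) -> 10001
Step 2: G0=G3|G1=0|0=0 G1=G4|G0=1|1=1 G2=G3&G4=0&1=0 G3=0(const) G4=1(const) -> 01001
Step 3: G0=G3|G1=0|1=1 G1=G4|G0=1|0=1 G2=G3&G4=0&1=0 G3=0(const) G4=1(const) -> 11001
Step 4: G0=G3|G1=0|1=1 G1=G4|G0=1|1=1 G2=G3&G4=0&1=0 G3=0(const) G4=1(const) -> 11001
Fixed point reached at step 3: 11001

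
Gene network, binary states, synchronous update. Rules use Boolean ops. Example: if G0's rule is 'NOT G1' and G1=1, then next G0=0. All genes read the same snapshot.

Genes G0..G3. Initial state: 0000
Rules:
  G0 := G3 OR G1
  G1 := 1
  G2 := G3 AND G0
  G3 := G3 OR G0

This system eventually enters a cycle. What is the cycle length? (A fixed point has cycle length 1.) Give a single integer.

Answer: 1

Derivation:
Step 0: 0000
Step 1: G0=G3|G1=0|0=0 G1=1(const) G2=G3&G0=0&0=0 G3=G3|G0=0|0=0 -> 0100
Step 2: G0=G3|G1=0|1=1 G1=1(const) G2=G3&G0=0&0=0 G3=G3|G0=0|0=0 -> 1100
Step 3: G0=G3|G1=0|1=1 G1=1(const) G2=G3&G0=0&1=0 G3=G3|G0=0|1=1 -> 1101
Step 4: G0=G3|G1=1|1=1 G1=1(const) G2=G3&G0=1&1=1 G3=G3|G0=1|1=1 -> 1111
Step 5: G0=G3|G1=1|1=1 G1=1(const) G2=G3&G0=1&1=1 G3=G3|G0=1|1=1 -> 1111
State from step 5 equals state from step 4 -> cycle length 1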